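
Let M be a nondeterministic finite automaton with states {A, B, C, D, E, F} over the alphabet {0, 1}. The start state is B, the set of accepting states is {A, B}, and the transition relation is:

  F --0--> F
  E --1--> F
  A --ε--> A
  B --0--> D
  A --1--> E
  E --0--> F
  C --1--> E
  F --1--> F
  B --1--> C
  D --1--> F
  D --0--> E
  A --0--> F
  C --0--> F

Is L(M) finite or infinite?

The useful states (reachable from B and able to reach an accepting state) are {B}.
Restricted to these states the transition graph has no cycle, so every accepting path has bounded length and L is finite.

finite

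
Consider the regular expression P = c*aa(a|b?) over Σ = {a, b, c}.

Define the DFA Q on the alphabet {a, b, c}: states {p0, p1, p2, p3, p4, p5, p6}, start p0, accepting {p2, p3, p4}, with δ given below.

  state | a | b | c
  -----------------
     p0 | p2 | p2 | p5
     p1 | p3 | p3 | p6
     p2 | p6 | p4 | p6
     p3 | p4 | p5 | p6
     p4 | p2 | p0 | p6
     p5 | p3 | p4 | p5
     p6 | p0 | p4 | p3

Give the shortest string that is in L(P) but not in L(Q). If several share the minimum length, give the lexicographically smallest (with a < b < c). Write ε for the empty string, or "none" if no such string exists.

The string aa is accepted by P but not by Q.
No shorter string lies in the difference, and aa is the lexicographically first length-2 string in L(P) \ L(Q).

aa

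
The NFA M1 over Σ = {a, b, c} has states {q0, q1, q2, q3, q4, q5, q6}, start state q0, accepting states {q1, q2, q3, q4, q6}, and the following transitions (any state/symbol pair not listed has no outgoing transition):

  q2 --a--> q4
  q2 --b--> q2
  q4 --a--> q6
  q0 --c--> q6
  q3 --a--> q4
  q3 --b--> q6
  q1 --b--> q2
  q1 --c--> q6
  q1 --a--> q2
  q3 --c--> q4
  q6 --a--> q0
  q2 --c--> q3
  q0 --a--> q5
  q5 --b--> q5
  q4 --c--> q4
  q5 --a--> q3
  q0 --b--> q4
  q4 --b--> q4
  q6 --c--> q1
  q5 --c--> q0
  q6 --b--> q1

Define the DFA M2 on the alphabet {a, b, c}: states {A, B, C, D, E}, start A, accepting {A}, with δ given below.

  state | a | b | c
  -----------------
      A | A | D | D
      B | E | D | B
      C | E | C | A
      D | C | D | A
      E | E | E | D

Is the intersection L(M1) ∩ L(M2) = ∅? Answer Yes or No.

No

The string aa is accepted by both M1 and M2.
Hence L(M1) ∩ L(M2) ≠ ∅.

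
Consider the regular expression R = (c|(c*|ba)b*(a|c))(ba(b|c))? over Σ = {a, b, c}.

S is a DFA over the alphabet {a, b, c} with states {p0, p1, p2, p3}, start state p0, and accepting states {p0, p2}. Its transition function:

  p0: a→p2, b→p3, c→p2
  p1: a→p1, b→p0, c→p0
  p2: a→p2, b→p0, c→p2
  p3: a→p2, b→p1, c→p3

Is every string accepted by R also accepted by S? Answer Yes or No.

The string bc is in L(R) but not in L(S).
So L(R) ⊄ L(S).

No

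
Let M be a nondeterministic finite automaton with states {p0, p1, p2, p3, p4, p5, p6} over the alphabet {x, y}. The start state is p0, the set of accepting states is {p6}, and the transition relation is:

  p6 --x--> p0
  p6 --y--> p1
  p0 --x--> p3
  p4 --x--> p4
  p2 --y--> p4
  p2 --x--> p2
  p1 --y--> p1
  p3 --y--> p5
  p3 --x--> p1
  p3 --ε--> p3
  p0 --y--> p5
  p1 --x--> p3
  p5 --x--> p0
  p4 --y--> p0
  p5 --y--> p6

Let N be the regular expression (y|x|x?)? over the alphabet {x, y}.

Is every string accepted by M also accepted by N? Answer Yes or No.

No

The string yy is in L(M) but not in L(N).
So L(M) ⊄ L(N).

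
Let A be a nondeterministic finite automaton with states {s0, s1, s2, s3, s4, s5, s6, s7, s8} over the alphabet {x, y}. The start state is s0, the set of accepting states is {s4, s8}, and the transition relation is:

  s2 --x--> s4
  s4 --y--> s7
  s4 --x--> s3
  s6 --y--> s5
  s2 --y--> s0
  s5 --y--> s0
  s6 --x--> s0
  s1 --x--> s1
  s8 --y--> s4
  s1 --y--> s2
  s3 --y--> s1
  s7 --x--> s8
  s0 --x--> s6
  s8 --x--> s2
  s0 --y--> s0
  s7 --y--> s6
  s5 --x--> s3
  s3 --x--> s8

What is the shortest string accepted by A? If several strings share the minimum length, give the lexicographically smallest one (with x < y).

xyxx

A breadth-first search from s0 reaches an accepting state first via the path s0 → s6 → s5 → s3 → s8 on input xyxx.
No string of length < 4 is accepted (BFS exhausts all shorter strings without reaching an accepting state), and xyxx is the lexicographically least accepting string of length 4.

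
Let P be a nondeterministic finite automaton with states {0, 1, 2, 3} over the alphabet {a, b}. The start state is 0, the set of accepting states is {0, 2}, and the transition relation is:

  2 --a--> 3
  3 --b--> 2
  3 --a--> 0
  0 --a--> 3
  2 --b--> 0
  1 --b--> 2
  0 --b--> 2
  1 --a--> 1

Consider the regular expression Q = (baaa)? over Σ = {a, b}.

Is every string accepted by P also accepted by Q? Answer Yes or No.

The string b is in L(P) but not in L(Q).
So L(P) ⊄ L(Q).

No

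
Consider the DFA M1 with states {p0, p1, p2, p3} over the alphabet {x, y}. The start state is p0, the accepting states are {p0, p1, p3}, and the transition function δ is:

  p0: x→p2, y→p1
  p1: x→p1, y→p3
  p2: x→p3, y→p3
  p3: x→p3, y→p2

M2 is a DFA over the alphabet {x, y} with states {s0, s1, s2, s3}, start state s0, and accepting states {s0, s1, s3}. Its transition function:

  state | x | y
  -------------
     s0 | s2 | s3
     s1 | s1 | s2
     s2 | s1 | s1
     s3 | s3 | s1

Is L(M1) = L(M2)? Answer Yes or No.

Exploring the product automaton M1 × M2 from the start pair (p0, s0), following both machines on each input symbol, reaches 4 state pairs: (p0, s0), (p2, s2), (p1, s3), (p3, s1).
M1 accepts in {p0, p1, p3} and M2 accepts in {s0, s1, s3}. In every reachable pair the two components are either both accepting — (p0, s0), (p1, s3), (p3, s1) — or both non-accepting, so no string is accepted by exactly one of the machines: L(M1) \ L(M2) and L(M2) \ L(M1) are both empty.
Hence every string is accepted by M1 iff it is accepted by M2, and the two languages coincide.

Yes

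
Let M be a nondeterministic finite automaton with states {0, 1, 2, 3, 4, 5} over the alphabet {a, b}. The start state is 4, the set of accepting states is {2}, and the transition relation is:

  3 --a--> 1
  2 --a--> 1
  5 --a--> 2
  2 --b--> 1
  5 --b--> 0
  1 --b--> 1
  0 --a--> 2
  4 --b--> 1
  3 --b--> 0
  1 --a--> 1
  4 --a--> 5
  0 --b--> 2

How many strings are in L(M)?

The useful subgraph on states {0, 2, 4, 5} is acyclic, so L(M) is finite; the longest accepting path visits 4 useful states, giving maximum string length 3.
Counting accepting paths from 4 by length: 1 of length 2, 2 of length 3. Total 3.

3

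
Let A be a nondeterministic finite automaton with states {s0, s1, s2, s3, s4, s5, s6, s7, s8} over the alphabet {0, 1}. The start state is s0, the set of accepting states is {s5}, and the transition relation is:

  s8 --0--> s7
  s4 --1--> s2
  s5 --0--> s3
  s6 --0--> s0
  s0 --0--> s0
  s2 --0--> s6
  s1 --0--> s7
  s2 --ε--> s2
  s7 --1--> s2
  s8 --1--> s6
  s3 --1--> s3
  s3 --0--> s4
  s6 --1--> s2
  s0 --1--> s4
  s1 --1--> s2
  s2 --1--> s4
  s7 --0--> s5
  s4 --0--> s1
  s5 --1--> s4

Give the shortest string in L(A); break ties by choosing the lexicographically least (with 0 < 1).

A breadth-first search from s0 reaches an accepting state first via the path s0 → s4 → s1 → s7 → s5 on input 1000.
No string of length < 4 is accepted (BFS exhausts all shorter strings without reaching an accepting state), and 1000 is the lexicographically least accepting string of length 4.

1000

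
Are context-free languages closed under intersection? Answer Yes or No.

{aⁿbⁿcᵐ : m,n≥0} and {aᵐbⁿcⁿ : m,n≥0} are both context-free, but their intersection {aⁿbⁿcⁿ : n≥0} is not (pumping lemma).

No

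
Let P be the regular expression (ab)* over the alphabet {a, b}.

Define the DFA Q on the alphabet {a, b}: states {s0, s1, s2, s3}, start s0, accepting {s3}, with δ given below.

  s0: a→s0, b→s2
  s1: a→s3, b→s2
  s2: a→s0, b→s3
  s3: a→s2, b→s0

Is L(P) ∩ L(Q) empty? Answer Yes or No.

Yes

Converting the expression P to a DFA (subset construction, then merging equivalent states) gives the minimal DFA with states {p0, p1, p2}, start state p0, accepting states {p0} and transitions p0: a→p1, b→p2; p1: a→p2, b→p0; p2: a→p2, b→p2.
Exploring the product automaton P × Q from the start pair (p0, s0), following both machines on each input symbol, reaches 6 state pairs: (p0, s0), (p1, s0), (p2, s2), (p2, s0), (p0, s2), (p2, s3).
P accepts in {p0} and Q accepts in {s3}; no reachable pair has both components accepting, so no string drives both machines to acceptance simultaneously and L(P) ∩ L(Q) = ∅.
So no string is accepted by both, and the intersection is empty.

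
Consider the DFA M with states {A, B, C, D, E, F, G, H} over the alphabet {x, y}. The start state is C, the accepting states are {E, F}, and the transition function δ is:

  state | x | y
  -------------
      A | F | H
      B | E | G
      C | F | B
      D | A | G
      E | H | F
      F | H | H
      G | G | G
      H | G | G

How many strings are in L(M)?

The useful subgraph on states {B, C, E, F} is acyclic, so L(M) is finite; the longest accepting path visits 4 useful states, giving maximum string length 3.
Counting accepting paths from C by length: 1 of length 1, 1 of length 2, 1 of length 3. Total 3.

3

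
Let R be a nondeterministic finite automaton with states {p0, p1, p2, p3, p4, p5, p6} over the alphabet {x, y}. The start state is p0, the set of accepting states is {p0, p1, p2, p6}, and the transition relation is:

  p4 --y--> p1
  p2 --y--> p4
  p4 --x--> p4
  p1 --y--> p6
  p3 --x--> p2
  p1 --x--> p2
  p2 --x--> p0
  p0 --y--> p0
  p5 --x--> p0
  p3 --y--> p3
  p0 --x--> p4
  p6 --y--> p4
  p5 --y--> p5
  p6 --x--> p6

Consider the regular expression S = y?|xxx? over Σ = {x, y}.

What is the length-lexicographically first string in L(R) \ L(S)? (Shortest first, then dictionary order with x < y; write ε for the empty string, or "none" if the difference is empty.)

The string xy is accepted by R but not by S.
No shorter string lies in the difference, and xy is the lexicographically first length-2 string in L(R) \ L(S).

xy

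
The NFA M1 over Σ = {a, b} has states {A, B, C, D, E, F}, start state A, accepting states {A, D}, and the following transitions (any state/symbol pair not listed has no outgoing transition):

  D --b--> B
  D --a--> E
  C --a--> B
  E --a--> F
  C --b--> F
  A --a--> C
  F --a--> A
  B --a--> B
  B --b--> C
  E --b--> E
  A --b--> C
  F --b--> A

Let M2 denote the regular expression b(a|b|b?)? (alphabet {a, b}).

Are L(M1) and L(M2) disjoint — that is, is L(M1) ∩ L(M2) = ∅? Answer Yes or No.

Yes

Converting the expression M2 to a DFA (subset construction, then merging equivalent states) gives the minimal DFA with states {r0, r1, r2, r3}, start state r0, accepting states {r2, r3} and transitions r0: a→r1, b→r2; r1: a→r1, b→r1; r2: a→r3, b→r3; r3: a→r1, b→r1.
Exploring the product automaton M1 × M2 from the start pair (A, r0), following both machines on each input symbol, reaches 8 state pairs: (A, r0), (C, r1), (C, r2), (B, r1), (F, r1), (B, r3), (F, r3), (A, r1).
M1 accepts in {A, D} and M2 accepts in {r2, r3}; no reachable pair has both components accepting, so no string drives both machines to acceptance simultaneously and L(M1) ∩ L(M2) = ∅.
So no string is accepted by both, and the intersection is empty.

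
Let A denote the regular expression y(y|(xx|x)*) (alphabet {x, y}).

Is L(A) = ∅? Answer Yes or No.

The string y matches the expression, so it belongs to L(A).
Since L(A) contains at least one string, it is not empty.

No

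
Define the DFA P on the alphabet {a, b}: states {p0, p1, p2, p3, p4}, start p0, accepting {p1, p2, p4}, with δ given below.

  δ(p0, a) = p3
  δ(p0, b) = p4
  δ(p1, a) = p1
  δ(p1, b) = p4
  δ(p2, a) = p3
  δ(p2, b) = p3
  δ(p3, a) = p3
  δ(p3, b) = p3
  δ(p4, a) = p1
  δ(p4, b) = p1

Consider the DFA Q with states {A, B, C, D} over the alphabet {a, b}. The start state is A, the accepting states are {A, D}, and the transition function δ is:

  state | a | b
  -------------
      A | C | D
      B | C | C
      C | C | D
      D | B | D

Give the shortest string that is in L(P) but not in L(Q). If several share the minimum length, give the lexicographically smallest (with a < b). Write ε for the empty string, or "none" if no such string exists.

The string ba is accepted by P but not by Q.
No shorter string lies in the difference, and ba is the lexicographically first length-2 string in L(P) \ L(Q).

ba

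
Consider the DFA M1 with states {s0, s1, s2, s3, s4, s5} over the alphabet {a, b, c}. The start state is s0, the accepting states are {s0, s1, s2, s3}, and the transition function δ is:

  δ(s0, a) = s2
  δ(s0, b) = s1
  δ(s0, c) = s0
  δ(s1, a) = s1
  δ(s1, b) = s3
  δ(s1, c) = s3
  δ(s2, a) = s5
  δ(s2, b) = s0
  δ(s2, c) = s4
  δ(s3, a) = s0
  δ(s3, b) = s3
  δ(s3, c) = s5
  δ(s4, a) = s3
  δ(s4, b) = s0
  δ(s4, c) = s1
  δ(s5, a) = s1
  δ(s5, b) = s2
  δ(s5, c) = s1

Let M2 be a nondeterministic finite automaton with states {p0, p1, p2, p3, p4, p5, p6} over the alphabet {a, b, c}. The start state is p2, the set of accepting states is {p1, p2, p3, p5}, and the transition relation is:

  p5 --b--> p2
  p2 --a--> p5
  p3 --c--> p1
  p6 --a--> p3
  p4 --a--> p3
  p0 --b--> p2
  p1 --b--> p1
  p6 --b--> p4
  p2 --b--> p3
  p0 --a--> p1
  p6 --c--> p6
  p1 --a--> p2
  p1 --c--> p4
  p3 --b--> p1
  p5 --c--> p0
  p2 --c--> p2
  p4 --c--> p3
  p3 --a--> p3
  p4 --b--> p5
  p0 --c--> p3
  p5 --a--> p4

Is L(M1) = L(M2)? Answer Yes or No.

Exploring the product automaton M1 × M2 from the start pair (s0, p2), following both machines on each input symbol, reaches 6 state pairs: (s0, p2), (s2, p5), (s1, p3), (s5, p4), (s4, p0), (s3, p1).
M1 accepts in {s0, s1, s2, s3} and M2 accepts in {p1, p2, p3, p5}. In every reachable pair the two components are either both accepting — (s0, p2), (s2, p5), (s1, p3), (s3, p1) — or both non-accepting, so no string is accepted by exactly one of the machines: L(M1) \ L(M2) and L(M2) \ L(M1) are both empty.
Hence every string is accepted by M1 iff it is accepted by M2, and the two languages coincide.

Yes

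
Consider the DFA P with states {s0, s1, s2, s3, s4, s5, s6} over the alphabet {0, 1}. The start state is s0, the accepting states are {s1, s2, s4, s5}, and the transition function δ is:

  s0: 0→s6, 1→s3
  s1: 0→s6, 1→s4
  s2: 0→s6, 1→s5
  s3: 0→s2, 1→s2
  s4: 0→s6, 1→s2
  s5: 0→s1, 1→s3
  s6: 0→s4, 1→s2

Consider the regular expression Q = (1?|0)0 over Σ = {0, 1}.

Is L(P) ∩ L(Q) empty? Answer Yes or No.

The string 00 is accepted by both P and Q.
Hence L(P) ∩ L(Q) ≠ ∅.

No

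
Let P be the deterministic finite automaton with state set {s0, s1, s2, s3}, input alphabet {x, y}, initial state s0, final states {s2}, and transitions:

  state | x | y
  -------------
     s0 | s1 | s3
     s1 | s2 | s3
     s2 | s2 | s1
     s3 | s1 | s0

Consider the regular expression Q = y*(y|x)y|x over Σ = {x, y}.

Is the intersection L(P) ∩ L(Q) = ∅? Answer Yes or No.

Yes

Converting the expression Q to a DFA (subset construction, then merging equivalent states) gives the minimal DFA with states {q0, q1, q2, q3, q4, q5, q6}, start state q0, accepting states {q1, q4, q6} and transitions q0: x→q1, y→q2; q1: x→q3, y→q4; q2: x→q5, y→q6; q3: x→q3, y→q3; q4: x→q3, y→q3; q5: x→q3, y→q4; q6: x→q5, y→q6.
Exploring the product automaton P × Q from the start pair (s0, q0), following both machines on each input symbol, reaches 11 state pairs: (s0, q0), (s1, q1), (s3, q2), (s2, q3), (s3, q4), (s1, q5), (s0, q6), (s1, q3), (s0, q3), (s3, q6), (s3, q3).
P accepts in {s2} and Q accepts in {q1, q4, q6}; no reachable pair has both components accepting, so no string drives both machines to acceptance simultaneously and L(P) ∩ L(Q) = ∅.
So no string is accepted by both, and the intersection is empty.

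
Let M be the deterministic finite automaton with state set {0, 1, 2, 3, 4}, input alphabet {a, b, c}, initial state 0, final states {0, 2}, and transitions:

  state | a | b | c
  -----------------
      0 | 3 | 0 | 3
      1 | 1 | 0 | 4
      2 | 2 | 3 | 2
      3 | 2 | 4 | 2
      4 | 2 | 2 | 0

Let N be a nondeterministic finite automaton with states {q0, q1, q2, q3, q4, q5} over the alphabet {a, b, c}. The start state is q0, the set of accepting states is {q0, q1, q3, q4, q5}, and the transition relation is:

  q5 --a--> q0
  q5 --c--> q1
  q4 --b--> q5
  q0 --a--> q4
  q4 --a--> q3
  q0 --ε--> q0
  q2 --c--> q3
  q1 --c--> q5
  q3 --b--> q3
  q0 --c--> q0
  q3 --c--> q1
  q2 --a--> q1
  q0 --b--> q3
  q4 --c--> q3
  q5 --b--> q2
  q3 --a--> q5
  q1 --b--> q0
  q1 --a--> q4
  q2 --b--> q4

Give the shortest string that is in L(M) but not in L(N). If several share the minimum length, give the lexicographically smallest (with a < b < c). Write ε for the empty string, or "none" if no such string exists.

abb

The string abb is accepted by M but not by N.
No shorter string lies in the difference, and abb is the lexicographically first length-3 string in L(M) \ L(N).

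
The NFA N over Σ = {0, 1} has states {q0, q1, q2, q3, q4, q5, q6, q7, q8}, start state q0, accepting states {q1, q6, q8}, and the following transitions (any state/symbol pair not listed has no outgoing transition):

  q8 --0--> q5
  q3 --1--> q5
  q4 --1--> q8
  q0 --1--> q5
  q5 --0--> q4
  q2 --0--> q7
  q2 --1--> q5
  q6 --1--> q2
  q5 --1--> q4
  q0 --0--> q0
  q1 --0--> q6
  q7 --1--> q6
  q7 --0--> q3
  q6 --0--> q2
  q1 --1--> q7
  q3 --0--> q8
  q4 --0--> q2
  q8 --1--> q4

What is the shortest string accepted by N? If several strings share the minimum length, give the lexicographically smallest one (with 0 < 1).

A breadth-first search from q0 reaches an accepting state first via the path q0 → q5 → q4 → q8 on input 101.
No string of length < 3 is accepted (BFS exhausts all shorter strings without reaching an accepting state), and 101 is the lexicographically least accepting string of length 3.

101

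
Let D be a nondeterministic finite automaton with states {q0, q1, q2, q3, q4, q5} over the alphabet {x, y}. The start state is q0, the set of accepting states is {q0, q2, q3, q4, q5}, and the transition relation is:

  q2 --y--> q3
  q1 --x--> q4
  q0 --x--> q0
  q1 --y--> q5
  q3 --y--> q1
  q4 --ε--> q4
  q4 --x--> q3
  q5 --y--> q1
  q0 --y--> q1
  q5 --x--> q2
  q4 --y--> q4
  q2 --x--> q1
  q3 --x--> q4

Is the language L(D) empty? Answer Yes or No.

No

The empty string ε is accepted: the run q0 ends in the accepting state q0.
Since at least one string is accepted, L(D) is not empty.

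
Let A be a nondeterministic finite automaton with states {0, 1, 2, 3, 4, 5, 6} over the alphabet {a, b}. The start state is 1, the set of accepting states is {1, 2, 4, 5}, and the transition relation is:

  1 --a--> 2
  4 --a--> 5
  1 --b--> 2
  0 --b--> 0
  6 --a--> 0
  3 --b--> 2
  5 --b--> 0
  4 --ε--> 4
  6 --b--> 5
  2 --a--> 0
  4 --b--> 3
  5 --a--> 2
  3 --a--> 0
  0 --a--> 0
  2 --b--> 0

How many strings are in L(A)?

The useful subgraph on states {1, 2} is acyclic, so L(A) is finite; the longest accepting path visits 2 useful states, giving maximum string length 1.
Counting accepting paths from 1 by length: 1 of length 0, 2 of length 1. Total 3.

3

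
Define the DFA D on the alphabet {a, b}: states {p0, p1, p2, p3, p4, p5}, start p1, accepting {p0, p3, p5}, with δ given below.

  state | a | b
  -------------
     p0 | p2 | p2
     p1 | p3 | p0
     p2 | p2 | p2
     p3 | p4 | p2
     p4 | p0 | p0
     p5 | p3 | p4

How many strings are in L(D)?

4

The useful subgraph on states {p0, p1, p3, p4} is acyclic, so L(D) is finite; the longest accepting path visits 4 useful states, giving maximum string length 3.
Counting accepting paths from p1 by length: 2 of length 1, 2 of length 3. Total 4.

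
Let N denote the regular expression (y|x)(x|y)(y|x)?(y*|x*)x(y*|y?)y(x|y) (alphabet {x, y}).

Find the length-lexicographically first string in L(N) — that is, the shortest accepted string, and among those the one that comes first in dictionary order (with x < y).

xxxyx

By inspection of the expression, no string of length less than 5 matches, and xxxyx is the lexicographically first match of length 5.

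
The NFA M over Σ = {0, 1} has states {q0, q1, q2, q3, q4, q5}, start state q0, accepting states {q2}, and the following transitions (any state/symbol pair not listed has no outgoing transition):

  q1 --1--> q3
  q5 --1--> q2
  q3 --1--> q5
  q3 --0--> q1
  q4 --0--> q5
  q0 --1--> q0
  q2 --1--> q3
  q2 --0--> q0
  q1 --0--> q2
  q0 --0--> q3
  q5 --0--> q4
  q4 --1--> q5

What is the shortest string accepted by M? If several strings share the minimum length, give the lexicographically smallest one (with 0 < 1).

A breadth-first search from q0 reaches an accepting state first via the path q0 → q3 → q1 → q2 on input 000.
No string of length < 3 is accepted (BFS exhausts all shorter strings without reaching an accepting state), and 000 is the lexicographically least accepting string of length 3.

000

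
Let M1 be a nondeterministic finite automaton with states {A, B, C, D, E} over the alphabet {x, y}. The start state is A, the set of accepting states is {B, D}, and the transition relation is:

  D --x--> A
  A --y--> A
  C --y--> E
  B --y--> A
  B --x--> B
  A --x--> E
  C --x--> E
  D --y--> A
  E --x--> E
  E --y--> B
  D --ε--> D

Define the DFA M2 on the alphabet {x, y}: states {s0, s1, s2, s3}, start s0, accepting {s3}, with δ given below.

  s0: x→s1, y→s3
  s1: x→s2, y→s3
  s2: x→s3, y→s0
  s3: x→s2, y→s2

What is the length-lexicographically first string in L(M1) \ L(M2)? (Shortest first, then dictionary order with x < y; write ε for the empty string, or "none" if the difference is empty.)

The string xxy is accepted by M1 but not by M2.
No shorter string lies in the difference, and xxy is the lexicographically first length-3 string in L(M1) \ L(M2).

xxy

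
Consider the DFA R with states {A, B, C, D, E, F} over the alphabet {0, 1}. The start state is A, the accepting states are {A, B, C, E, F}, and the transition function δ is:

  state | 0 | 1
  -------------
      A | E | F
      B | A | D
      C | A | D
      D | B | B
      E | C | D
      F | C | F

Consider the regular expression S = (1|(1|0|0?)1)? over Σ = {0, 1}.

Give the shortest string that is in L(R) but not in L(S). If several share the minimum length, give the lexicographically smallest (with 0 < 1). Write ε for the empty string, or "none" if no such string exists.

The string 0 is accepted by R but not by S.
No shorter string lies in the difference, and 0 is the lexicographically first length-1 string in L(R) \ L(S).

0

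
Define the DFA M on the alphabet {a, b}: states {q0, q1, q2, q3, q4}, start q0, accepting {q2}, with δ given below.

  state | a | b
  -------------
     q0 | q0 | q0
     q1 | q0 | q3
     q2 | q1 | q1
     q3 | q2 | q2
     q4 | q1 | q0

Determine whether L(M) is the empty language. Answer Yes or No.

The states reachable from the start state are {q0}.
None of the accepting states {q2} is reachable, so no string is accepted and L(M) = ∅.

Yes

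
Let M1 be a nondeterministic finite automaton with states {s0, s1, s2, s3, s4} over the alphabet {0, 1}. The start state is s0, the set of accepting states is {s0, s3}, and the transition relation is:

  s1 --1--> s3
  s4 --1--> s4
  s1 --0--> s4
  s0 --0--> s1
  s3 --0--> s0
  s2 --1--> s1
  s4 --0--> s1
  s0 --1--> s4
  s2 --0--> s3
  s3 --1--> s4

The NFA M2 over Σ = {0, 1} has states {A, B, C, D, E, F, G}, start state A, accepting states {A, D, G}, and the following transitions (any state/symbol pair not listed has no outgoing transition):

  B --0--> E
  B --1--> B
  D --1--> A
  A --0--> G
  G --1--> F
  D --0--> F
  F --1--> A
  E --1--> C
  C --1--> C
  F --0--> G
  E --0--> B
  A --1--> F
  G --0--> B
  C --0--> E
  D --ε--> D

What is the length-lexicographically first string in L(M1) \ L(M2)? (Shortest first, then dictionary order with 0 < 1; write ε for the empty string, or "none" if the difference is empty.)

01

The string 01 is accepted by M1 but not by M2.
No shorter string lies in the difference, and 01 is the lexicographically first length-2 string in L(M1) \ L(M2).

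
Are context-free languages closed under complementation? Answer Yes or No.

No

CFLs are closed under union, so if they were also closed under complement they would be closed under intersection by De Morgan (L₁ ∩ L₂ is the complement of the union of the complements). But {aⁿbⁿcᵐ} ∩ {aᵐbⁿcⁿ} = {aⁿbⁿcⁿ} is not context-free although both operands are.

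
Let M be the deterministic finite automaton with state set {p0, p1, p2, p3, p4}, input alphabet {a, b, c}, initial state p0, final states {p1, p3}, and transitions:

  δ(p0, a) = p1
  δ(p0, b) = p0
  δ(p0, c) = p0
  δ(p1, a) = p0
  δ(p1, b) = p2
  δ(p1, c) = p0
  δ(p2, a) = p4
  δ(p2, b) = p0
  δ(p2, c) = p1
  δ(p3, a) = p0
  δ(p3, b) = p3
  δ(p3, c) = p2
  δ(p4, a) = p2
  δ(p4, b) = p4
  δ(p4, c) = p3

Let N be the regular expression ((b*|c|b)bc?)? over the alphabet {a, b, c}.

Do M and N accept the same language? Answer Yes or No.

The string a is accepted by M but rejected by N.
So L(M) ≠ L(N).

No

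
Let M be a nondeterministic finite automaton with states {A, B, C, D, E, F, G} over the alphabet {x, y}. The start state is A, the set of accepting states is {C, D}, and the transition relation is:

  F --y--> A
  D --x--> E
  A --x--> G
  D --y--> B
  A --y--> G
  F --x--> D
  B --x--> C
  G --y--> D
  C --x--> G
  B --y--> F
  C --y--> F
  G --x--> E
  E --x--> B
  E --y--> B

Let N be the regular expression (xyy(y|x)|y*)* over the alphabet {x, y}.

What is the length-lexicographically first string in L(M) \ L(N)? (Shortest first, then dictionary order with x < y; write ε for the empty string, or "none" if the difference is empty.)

The string xy is accepted by M but not by N.
No shorter string lies in the difference, and xy is the lexicographically first length-2 string in L(M) \ L(N).

xy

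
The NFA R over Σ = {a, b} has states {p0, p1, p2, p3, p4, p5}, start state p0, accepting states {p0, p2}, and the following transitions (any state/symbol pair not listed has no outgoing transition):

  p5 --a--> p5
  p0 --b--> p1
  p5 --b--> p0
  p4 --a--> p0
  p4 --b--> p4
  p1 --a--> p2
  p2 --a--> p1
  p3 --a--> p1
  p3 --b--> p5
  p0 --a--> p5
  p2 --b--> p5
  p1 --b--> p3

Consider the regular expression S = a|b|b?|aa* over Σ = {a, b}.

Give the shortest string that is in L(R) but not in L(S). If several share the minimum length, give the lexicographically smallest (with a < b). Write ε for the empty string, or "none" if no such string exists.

The string ab is accepted by R but not by S.
No shorter string lies in the difference, and ab is the lexicographically first length-2 string in L(R) \ L(S).

ab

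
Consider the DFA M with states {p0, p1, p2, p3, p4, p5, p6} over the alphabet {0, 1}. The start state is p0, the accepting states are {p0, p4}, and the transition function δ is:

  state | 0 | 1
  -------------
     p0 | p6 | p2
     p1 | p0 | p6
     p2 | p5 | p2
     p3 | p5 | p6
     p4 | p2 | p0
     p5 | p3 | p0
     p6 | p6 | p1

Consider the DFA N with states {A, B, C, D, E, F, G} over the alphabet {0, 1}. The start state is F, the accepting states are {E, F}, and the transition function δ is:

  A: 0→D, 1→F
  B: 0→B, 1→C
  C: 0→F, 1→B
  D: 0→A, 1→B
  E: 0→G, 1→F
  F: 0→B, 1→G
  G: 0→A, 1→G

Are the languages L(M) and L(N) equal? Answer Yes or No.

Yes

Exploring the product automaton M × N from the start pair (p0, F), following both machines on each input symbol, reaches 6 state pairs: (p0, F), (p6, B), (p2, G), (p1, C), (p5, A), (p3, D).
M accepts in {p0, p4} and N accepts in {E, F}. In every reachable pair the two components are either both accepting — (p0, F) — or both non-accepting, so no string is accepted by exactly one of the machines: L(M) \ L(N) and L(N) \ L(M) are both empty.
Hence every string is accepted by M iff it is accepted by N, and the two languages coincide.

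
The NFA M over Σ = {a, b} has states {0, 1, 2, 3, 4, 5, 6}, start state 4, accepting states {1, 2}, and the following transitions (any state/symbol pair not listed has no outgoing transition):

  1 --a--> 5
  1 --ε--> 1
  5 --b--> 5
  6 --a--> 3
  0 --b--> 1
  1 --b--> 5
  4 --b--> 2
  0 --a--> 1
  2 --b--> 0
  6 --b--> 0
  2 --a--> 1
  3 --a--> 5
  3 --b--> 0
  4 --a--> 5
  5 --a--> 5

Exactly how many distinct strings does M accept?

The useful subgraph on states {0, 1, 2, 4} is acyclic, so L(M) is finite; the longest accepting path visits 4 useful states, giving maximum string length 3.
Counting accepting paths from 4 by length: 1 of length 1, 1 of length 2, 2 of length 3. Total 4.

4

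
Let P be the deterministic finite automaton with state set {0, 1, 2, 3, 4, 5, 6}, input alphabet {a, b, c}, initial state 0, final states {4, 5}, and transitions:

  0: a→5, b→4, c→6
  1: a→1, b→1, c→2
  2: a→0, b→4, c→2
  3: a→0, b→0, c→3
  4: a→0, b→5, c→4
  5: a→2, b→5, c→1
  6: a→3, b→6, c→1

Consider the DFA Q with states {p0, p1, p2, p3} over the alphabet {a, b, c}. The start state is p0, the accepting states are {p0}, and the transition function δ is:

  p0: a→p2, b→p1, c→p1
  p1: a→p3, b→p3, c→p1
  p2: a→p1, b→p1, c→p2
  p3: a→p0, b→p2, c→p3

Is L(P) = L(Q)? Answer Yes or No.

No

The string a is accepted by P but rejected by Q.
So L(P) ≠ L(Q).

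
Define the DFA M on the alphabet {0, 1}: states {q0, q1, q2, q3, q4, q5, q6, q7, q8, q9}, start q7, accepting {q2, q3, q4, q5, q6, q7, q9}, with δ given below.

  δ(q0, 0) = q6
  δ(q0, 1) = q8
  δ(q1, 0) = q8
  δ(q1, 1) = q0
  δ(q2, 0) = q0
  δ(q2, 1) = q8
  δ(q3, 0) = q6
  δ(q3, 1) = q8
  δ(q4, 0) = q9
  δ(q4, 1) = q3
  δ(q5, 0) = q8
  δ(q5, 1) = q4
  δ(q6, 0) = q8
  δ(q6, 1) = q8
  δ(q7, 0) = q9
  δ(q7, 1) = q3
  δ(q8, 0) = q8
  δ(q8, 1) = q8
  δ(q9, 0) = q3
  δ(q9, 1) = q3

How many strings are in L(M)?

The useful subgraph on states {q3, q6, q7, q9} is acyclic, so L(M) is finite; the longest accepting path visits 4 useful states, giving maximum string length 3.
Counting accepting paths from q7 by length: 1 of length 0, 2 of length 1, 3 of length 2, 2 of length 3. Total 8.

8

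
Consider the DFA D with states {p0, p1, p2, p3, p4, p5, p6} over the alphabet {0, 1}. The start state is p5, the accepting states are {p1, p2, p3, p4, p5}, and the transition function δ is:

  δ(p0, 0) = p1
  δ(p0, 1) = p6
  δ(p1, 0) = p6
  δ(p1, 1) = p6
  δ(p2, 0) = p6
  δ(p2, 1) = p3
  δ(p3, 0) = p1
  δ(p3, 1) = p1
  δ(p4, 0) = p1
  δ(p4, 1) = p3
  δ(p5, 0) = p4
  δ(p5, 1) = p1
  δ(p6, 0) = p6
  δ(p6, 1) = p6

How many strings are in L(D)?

7

The useful subgraph on states {p1, p3, p4, p5} is acyclic, so L(D) is finite; the longest accepting path visits 4 useful states, giving maximum string length 3.
Counting accepting paths from p5 by length: 1 of length 0, 2 of length 1, 2 of length 2, 2 of length 3. Total 7.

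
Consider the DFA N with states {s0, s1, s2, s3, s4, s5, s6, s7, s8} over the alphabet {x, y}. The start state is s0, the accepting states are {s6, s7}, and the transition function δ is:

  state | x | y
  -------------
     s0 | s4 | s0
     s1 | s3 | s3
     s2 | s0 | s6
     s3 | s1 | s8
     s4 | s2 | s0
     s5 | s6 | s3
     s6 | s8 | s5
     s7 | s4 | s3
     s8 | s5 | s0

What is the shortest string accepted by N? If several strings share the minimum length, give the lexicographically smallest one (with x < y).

xxy

A breadth-first search from s0 reaches an accepting state first via the path s0 → s4 → s2 → s6 on input xxy.
No string of length < 3 is accepted (BFS exhausts all shorter strings without reaching an accepting state), and xxy is the lexicographically least accepting string of length 3.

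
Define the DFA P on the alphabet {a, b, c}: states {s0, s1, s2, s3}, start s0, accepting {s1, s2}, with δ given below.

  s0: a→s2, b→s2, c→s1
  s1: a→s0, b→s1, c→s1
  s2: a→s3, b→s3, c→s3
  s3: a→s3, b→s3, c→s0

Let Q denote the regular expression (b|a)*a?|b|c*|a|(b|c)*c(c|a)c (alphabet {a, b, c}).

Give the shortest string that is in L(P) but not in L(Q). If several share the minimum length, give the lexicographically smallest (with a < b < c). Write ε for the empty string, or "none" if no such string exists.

The string cb is accepted by P but not by Q.
No shorter string lies in the difference, and cb is the lexicographically first length-2 string in L(P) \ L(Q).

cb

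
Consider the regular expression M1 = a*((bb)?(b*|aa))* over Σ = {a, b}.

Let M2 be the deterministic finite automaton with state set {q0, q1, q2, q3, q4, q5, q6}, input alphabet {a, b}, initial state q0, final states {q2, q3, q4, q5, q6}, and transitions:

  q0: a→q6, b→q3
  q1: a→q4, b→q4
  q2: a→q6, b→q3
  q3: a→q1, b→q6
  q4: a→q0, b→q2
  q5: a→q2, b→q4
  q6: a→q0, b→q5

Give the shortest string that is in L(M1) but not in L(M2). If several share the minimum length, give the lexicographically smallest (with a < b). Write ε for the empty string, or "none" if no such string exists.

The empty string ε is accepted by M1 but not by M2.
Since ε is the unique shortest string, it is the required witness.

ε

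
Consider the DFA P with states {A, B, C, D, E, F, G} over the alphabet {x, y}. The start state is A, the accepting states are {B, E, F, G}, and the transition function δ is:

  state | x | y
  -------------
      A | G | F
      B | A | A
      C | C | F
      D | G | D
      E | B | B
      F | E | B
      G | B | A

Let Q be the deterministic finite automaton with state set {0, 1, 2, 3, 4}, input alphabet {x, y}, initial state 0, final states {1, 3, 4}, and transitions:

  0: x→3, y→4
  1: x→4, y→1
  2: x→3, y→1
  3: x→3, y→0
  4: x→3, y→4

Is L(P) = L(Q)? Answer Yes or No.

No

The string yxy is accepted by P but rejected by Q.
So L(P) ≠ L(Q).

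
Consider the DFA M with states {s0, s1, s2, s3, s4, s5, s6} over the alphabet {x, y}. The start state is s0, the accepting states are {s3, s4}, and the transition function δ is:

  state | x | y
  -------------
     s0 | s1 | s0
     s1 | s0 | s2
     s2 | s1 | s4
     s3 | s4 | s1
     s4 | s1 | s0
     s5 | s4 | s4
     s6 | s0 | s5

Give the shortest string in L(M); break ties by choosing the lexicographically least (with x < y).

xyy

A breadth-first search from s0 reaches an accepting state first via the path s0 → s1 → s2 → s4 on input xyy.
No string of length < 3 is accepted (BFS exhausts all shorter strings without reaching an accepting state), and xyy is the lexicographically least accepting string of length 3.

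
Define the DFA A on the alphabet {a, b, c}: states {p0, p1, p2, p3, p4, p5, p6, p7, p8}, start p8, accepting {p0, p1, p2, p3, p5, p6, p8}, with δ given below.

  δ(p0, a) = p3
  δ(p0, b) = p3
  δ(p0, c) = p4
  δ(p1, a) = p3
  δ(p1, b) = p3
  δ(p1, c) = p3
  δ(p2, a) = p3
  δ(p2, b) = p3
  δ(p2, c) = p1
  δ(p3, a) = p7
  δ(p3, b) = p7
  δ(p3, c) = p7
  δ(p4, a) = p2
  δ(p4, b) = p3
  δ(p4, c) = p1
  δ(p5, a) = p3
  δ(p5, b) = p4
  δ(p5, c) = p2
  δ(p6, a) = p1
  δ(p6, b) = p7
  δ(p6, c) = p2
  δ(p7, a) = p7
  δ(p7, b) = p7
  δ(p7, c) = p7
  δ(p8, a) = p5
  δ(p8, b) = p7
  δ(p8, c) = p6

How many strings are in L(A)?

The useful subgraph on states {p1, p2, p3, p4, p5, p6, p8} is acyclic, so L(A) is finite; the longest accepting path visits 6 useful states, giving maximum string length 5.
Counting accepting paths from p8 by length: 1 of length 0, 2 of length 1, 4 of length 2, 12 of length 3, 12 of length 4, 3 of length 5. Total 34.

34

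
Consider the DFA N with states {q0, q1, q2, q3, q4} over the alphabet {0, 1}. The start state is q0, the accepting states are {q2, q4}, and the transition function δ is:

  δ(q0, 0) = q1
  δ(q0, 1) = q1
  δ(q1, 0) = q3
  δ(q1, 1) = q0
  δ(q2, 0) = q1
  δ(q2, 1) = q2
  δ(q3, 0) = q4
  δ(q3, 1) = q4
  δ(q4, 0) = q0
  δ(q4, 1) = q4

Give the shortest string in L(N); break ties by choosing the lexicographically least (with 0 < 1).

A breadth-first search from q0 reaches an accepting state first via the path q0 → q1 → q3 → q4 on input 000.
No string of length < 3 is accepted (BFS exhausts all shorter strings without reaching an accepting state), and 000 is the lexicographically least accepting string of length 3.

000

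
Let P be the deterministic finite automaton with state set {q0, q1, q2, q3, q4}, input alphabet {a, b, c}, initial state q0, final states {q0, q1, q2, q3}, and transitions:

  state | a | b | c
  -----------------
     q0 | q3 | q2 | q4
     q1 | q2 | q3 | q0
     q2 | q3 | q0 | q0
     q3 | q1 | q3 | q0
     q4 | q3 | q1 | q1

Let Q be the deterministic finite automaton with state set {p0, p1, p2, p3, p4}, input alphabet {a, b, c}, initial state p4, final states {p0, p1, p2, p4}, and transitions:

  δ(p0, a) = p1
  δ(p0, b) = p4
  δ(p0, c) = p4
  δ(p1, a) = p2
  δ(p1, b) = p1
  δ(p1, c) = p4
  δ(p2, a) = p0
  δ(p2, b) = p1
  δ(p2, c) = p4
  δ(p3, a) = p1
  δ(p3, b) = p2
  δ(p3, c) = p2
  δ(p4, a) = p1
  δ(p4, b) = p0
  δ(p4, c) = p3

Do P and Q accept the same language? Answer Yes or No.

Yes

Exploring the product automaton P × Q from the start pair (q0, p4), following both machines on each input symbol, reaches 5 state pairs: (q0, p4), (q3, p1), (q2, p0), (q4, p3), (q1, p2).
P accepts in {q0, q1, q2, q3} and Q accepts in {p0, p1, p2, p4}. In every reachable pair the two components are either both accepting — (q0, p4), (q3, p1), (q2, p0), (q1, p2) — or both non-accepting, so no string is accepted by exactly one of the machines: L(P) \ L(Q) and L(Q) \ L(P) are both empty.
Hence every string is accepted by P iff it is accepted by Q, and the two languages coincide.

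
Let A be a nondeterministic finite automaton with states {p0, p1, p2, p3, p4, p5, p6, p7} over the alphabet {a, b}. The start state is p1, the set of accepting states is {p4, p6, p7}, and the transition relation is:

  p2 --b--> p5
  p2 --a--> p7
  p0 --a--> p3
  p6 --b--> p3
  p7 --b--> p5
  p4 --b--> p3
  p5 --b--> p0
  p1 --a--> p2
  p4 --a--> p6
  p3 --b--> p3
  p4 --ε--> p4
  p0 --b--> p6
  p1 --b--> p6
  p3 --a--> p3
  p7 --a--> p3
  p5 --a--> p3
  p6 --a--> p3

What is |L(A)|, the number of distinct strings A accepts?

4

The useful subgraph on states {p0, p1, p2, p5, p6, p7} is acyclic, so L(A) is finite; the longest accepting path visits 6 useful states, giving maximum string length 5.
Counting accepting paths from p1 by length: 1 of length 1, 1 of length 2, 1 of length 4, 1 of length 5. Total 4.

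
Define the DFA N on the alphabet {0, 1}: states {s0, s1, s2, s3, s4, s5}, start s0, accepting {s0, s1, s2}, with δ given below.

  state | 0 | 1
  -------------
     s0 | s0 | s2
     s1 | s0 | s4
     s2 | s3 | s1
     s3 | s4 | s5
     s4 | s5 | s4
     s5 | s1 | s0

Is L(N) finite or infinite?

State s0 is reachable from the start and can reach an accepting state, and it lies on the cycle s0 → s0.
Traversing that cycle any number of times yields accepted strings of unbounded length, so the language is infinite.

infinite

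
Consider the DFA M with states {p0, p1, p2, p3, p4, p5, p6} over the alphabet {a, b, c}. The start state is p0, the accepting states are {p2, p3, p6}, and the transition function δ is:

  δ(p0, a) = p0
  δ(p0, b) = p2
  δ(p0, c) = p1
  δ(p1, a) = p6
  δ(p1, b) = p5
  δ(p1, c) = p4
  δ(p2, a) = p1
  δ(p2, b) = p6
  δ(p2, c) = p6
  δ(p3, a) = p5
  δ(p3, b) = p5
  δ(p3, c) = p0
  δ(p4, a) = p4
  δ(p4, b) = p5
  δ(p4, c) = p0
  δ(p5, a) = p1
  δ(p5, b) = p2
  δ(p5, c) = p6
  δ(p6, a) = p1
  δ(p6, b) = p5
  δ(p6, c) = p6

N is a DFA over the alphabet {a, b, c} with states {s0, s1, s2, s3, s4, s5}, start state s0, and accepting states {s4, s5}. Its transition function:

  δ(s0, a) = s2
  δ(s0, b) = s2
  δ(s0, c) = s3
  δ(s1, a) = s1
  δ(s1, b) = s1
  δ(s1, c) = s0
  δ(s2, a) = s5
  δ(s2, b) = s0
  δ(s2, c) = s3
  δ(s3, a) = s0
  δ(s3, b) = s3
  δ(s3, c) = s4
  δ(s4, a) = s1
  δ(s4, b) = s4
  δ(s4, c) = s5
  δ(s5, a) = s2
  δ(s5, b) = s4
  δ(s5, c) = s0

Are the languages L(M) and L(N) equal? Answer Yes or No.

The string b is accepted by M but rejected by N.
So L(M) ≠ L(N).

No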